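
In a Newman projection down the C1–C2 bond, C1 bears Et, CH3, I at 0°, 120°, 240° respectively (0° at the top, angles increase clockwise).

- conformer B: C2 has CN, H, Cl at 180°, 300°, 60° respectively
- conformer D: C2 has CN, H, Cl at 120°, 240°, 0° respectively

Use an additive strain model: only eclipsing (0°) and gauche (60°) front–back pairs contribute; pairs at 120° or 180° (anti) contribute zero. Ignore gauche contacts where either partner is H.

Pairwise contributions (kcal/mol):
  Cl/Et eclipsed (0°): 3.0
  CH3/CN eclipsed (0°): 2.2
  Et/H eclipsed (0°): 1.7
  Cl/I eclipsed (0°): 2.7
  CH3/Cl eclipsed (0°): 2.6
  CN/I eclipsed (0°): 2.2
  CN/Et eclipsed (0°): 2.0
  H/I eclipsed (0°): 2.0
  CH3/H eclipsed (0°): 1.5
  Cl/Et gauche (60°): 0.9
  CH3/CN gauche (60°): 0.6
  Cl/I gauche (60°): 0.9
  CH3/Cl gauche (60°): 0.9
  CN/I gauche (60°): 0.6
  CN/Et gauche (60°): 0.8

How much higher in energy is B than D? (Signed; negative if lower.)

-4.2 kcal/mol

B (staggered): Et–Cl gauche, CH3–CN gauche, CH3–Cl gauche, I–CN gauche; 0.9 + 0.6 + 0.9 + 0.6 = 3.0 kcal/mol.
D (eclipsed): Et–Cl eclipsed, CH3–CN eclipsed, I–H eclipsed; 3.0 + 2.2 + 2.0 = 7.2 kcal/mol.
E(B) − E(D) = 3.0 − 7.2 = -4.2 kcal/mol.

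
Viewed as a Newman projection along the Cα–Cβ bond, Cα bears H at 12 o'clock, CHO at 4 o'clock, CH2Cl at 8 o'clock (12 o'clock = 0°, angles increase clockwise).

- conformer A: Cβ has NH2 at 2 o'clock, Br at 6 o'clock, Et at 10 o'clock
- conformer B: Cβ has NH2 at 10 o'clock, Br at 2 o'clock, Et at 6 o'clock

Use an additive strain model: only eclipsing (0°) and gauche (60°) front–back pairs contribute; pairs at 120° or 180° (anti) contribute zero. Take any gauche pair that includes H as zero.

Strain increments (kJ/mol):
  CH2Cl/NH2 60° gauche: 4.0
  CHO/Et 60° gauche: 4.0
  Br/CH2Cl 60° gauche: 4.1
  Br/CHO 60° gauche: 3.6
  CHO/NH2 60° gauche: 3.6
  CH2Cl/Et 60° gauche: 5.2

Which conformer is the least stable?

B

A (staggered): CHO–NH2 gauche, CHO–Br gauche, CH2Cl–Br gauche, CH2Cl–Et gauche; 3.6 + 3.6 + 4.1 + 5.2 = 16.5 kJ/mol.
B (staggered): CHO–Br gauche, CHO–Et gauche, CH2Cl–NH2 gauche, CH2Cl–Et gauche; 3.6 + 4.0 + 4.0 + 5.2 = 16.8 kJ/mol.
B has the highest total (16.8 kJ/mol).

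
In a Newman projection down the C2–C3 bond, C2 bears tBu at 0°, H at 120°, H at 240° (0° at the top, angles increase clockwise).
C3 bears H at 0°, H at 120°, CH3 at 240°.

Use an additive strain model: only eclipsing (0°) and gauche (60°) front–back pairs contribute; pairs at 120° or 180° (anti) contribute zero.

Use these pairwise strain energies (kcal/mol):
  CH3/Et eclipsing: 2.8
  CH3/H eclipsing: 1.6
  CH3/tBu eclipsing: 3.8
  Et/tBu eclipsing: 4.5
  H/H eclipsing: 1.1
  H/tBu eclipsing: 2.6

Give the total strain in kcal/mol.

5.3 kcal/mol

This conformer (eclipsed): tBu–H eclipsed, H–H eclipsed, H–CH3 eclipsed; 2.6 + 1.1 + 1.6 = 5.3 kcal/mol.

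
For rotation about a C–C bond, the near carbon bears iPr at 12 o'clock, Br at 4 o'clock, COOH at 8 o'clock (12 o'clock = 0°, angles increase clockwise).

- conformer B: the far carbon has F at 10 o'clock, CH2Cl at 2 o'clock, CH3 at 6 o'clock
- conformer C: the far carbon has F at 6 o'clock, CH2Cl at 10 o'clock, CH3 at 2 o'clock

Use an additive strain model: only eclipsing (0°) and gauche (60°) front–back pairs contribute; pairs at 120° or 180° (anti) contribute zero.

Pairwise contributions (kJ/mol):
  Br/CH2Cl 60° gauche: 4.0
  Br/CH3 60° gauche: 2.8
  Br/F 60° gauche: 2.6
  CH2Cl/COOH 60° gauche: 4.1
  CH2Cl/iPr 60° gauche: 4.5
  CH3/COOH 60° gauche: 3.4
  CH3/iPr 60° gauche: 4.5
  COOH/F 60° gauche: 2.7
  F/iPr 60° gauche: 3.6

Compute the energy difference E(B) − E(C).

B (staggered): iPr(0°)/F(300°) gauche 3.6; iPr(0°)/CH2Cl(60°) gauche 4.5; Br(120°)/CH2Cl(60°) gauche 4.0; Br(120°)/CH3(180°) gauche 2.8; COOH(240°)/F(300°) gauche 2.7; COOH(240°)/CH3(180°) gauche 3.4 → 21.0 kJ/mol.
C (staggered): iPr(0°)/CH2Cl(300°) gauche 4.5; iPr(0°)/CH3(60°) gauche 4.5; Br(120°)/F(180°) gauche 2.6; Br(120°)/CH3(60°) gauche 2.8; COOH(240°)/F(180°) gauche 2.7; COOH(240°)/CH2Cl(300°) gauche 4.1 → 21.2 kJ/mol.
E(B) − E(C) = 21.0 − 21.2 = -0.2 kJ/mol.

-0.2 kJ/mol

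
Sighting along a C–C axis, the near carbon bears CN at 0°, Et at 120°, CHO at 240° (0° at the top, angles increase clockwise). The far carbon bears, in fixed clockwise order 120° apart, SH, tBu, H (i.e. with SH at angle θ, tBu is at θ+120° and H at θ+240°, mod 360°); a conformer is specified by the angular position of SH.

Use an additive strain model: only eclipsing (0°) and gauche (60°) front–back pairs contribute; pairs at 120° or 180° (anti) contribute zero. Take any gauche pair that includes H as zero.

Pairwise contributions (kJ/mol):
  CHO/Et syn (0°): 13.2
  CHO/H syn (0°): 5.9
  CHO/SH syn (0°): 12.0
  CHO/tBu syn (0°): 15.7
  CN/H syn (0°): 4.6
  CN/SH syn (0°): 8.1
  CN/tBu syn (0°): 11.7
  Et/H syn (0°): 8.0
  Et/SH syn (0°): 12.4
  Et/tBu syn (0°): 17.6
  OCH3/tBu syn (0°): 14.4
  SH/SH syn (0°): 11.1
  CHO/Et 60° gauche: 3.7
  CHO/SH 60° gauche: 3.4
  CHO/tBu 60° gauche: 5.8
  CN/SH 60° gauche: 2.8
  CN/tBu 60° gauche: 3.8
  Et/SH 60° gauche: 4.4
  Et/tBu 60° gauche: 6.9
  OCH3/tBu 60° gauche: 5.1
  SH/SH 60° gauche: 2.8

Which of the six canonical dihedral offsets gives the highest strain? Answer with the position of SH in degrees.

SH at 0° (eclipsed): CN(0°)/SH(0°) eclipsed 8.1; Et(120°)/tBu(120°) eclipsed 17.6; CHO(240°)/H(240°) eclipsed 5.9 → 31.6 kJ/mol.
SH at 60° (staggered): CN(0°)/SH(60°) gauche 2.8; Et(120°)/SH(60°) gauche 4.4; Et(120°)/tBu(180°) gauche 6.9; CHO(240°)/tBu(180°) gauche 5.8 → 19.9 kJ/mol.
SH at 120° (eclipsed): CN(0°)/H(0°) eclipsed 4.6; Et(120°)/SH(120°) eclipsed 12.4; CHO(240°)/tBu(240°) eclipsed 15.7 → 32.7 kJ/mol.
SH at 180° (staggered): CN(0°)/tBu(300°) gauche 3.8; Et(120°)/SH(180°) gauche 4.4; CHO(240°)/SH(180°) gauche 3.4; CHO(240°)/tBu(300°) gauche 5.8 → 17.4 kJ/mol.
SH at 240° (eclipsed): CN(0°)/tBu(0°) eclipsed 11.7; Et(120°)/H(120°) eclipsed 8.0; CHO(240°)/SH(240°) eclipsed 12.0 → 31.7 kJ/mol.
SH at 300° (staggered): CN(0°)/SH(300°) gauche 2.8; CN(0°)/tBu(60°) gauche 3.8; Et(120°)/tBu(60°) gauche 6.9; CHO(240°)/SH(300°) gauche 3.4 → 16.9 kJ/mol.
The maximum (32.7 kJ/mol) occurs with SH at 120°.

120°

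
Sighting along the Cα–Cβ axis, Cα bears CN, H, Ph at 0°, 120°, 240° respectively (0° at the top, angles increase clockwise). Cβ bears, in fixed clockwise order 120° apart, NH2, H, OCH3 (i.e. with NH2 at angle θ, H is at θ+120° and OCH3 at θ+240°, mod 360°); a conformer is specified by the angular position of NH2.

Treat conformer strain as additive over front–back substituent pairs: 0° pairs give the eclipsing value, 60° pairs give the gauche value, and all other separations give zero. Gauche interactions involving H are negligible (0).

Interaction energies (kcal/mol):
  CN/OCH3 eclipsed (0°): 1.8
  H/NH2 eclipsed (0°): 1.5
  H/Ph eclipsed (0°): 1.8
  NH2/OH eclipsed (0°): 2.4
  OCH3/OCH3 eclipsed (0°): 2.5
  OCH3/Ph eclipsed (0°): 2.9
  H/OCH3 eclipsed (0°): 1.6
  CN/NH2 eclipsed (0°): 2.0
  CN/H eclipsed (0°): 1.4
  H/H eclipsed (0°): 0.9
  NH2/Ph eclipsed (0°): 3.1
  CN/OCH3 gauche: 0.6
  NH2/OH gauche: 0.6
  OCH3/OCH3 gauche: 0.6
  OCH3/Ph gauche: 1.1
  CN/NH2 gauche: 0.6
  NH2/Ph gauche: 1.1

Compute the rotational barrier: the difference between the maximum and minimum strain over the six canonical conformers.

4.4 kcal/mol

NH2 at 0° (eclipsed): CN–NH2 eclipsed, H–H eclipsed, Ph–OCH3 eclipsed; 2.0 + 0.9 + 2.9 = 5.8 kcal/mol.
NH2 at 60° (staggered): CN–NH2 gauche, CN–OCH3 gauche, Ph–OCH3 gauche; 0.6 + 0.6 + 1.1 = 2.3 kcal/mol.
NH2 at 120° (eclipsed): CN–OCH3 eclipsed, H–NH2 eclipsed, Ph–H eclipsed; 1.8 + 1.5 + 1.8 = 5.1 kcal/mol.
NH2 at 180° (staggered): CN–OCH3 gauche, Ph–NH2 gauche; 0.6 + 1.1 = 1.7 kcal/mol.
NH2 at 240° (eclipsed): CN–H eclipsed, H–OCH3 eclipsed, Ph–NH2 eclipsed; 1.4 + 1.6 + 3.1 = 6.1 kcal/mol.
NH2 at 300° (staggered): CN–NH2 gauche, Ph–NH2 gauche, Ph–OCH3 gauche; 0.6 + 1.1 + 1.1 = 2.8 kcal/mol.
Max at 240° (6.1 kcal/mol), min at 180° (1.7 kcal/mol); barrier = 4.4 kcal/mol.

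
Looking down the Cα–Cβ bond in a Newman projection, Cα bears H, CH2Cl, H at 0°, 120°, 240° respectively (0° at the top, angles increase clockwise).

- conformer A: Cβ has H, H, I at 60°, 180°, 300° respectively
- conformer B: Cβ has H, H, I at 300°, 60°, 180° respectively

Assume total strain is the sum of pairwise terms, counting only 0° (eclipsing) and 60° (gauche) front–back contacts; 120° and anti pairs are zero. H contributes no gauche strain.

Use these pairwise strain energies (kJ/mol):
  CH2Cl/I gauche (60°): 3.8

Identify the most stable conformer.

A

A (staggered): no non-H gauche contacts → 0.0 kJ/mol.
B is staggered. CH2Cl at 120° is gauche with I at 180° (3.8). Total 3.8 kJ/mol.
A has the lowest total (0.0 kJ/mol).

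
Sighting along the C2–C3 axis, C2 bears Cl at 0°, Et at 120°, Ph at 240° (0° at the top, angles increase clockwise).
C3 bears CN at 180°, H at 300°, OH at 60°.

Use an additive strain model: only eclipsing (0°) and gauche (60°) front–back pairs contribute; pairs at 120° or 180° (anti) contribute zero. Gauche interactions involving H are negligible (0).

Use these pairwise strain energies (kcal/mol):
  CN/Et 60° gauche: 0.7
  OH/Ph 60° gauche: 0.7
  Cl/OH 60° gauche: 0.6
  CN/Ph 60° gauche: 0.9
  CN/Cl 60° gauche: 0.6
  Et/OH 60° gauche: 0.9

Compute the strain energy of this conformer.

This conformer (staggered): Cl–OH gauche, Et–CN gauche, Et–OH gauche, Ph–CN gauche; 0.6 + 0.7 + 0.9 + 0.9 = 3.1 kcal/mol.

3.1 kcal/mol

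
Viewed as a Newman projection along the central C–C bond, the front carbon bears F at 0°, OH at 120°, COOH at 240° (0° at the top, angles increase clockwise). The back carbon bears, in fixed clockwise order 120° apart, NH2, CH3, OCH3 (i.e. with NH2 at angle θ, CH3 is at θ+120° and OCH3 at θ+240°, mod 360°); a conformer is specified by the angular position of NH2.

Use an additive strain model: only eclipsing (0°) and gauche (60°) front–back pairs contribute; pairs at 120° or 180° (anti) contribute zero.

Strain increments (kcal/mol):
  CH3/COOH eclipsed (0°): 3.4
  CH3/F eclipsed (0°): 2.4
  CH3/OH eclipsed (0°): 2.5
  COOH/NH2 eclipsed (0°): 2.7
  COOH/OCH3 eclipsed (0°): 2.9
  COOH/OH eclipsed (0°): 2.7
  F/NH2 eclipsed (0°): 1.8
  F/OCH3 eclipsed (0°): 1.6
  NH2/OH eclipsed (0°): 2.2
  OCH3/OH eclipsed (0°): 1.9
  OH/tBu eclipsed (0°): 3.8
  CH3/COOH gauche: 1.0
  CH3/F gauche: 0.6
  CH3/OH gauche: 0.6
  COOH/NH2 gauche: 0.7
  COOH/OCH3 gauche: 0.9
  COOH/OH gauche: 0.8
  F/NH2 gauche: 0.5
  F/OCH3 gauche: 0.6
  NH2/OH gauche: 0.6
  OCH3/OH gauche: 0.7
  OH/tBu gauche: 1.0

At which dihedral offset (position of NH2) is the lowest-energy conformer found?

NH2 at 0° (eclipsed): F–NH2 eclipsed, OH–CH3 eclipsed, COOH–OCH3 eclipsed; 1.8 + 2.5 + 2.9 = 7.2 kcal/mol.
NH2 at 60° (staggered): F–NH2 gauche, F–OCH3 gauche, OH–NH2 gauche, OH–CH3 gauche, COOH–CH3 gauche, COOH–OCH3 gauche; 0.5 + 0.6 + 0.6 + 0.6 + 1.0 + 0.9 = 4.2 kcal/mol.
NH2 at 120° (eclipsed): F–OCH3 eclipsed, OH–NH2 eclipsed, COOH–CH3 eclipsed; 1.6 + 2.2 + 3.4 = 7.2 kcal/mol.
NH2 at 180° (staggered): F–CH3 gauche, F–OCH3 gauche, OH–NH2 gauche, OH–OCH3 gauche, COOH–NH2 gauche, COOH–CH3 gauche; 0.6 + 0.6 + 0.6 + 0.7 + 0.7 + 1.0 = 4.2 kcal/mol.
NH2 at 240° (eclipsed): F–CH3 eclipsed, OH–OCH3 eclipsed, COOH–NH2 eclipsed; 2.4 + 1.9 + 2.7 = 7.0 kcal/mol.
NH2 at 300° (staggered): F–NH2 gauche, F–CH3 gauche, OH–CH3 gauche, OH–OCH3 gauche, COOH–NH2 gauche, COOH–OCH3 gauche; 0.5 + 0.6 + 0.6 + 0.7 + 0.7 + 0.9 = 4.0 kcal/mol.
The minimum (4.0 kcal/mol) occurs with NH2 at 300°.

300°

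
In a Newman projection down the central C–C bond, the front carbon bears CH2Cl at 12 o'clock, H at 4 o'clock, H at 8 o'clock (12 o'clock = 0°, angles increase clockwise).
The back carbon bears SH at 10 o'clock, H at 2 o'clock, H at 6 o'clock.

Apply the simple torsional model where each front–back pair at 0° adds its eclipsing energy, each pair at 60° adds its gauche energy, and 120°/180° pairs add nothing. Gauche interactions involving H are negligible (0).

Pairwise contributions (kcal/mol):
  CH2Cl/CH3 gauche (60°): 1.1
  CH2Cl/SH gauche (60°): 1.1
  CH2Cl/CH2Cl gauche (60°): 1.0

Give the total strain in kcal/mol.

This conformer is staggered. CH2Cl at 0° is gauche with SH at 300° (1.1). Total 1.1 kcal/mol.

1.1 kcal/mol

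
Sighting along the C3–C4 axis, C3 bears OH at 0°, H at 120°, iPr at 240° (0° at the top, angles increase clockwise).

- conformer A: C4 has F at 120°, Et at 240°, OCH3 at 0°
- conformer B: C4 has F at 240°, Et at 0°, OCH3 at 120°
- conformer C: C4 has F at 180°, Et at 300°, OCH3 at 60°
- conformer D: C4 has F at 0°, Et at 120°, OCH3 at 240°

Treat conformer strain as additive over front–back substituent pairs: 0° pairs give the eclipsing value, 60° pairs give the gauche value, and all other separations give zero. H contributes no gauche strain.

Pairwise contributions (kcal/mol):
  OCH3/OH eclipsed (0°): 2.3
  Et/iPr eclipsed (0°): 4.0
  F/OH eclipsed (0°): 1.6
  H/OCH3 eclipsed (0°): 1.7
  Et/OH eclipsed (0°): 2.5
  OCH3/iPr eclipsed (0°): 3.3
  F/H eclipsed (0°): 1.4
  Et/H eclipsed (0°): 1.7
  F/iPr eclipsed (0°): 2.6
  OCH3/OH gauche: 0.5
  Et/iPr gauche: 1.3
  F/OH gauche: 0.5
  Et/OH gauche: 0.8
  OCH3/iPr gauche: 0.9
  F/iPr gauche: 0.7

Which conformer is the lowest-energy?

A (eclipsed): OH–OCH3 eclipsed, H–F eclipsed, iPr–Et eclipsed; 2.3 + 1.4 + 4.0 = 7.7 kcal/mol.
B (eclipsed): OH–Et eclipsed, H–OCH3 eclipsed, iPr–F eclipsed; 2.5 + 1.7 + 2.6 = 6.8 kcal/mol.
C (staggered): OH–Et gauche, OH–OCH3 gauche, iPr–F gauche, iPr–Et gauche; 0.8 + 0.5 + 0.7 + 1.3 = 3.3 kcal/mol.
D (eclipsed): OH–F eclipsed, H–Et eclipsed, iPr–OCH3 eclipsed; 1.6 + 1.7 + 3.3 = 6.6 kcal/mol.
C has the lowest total (3.3 kcal/mol).

C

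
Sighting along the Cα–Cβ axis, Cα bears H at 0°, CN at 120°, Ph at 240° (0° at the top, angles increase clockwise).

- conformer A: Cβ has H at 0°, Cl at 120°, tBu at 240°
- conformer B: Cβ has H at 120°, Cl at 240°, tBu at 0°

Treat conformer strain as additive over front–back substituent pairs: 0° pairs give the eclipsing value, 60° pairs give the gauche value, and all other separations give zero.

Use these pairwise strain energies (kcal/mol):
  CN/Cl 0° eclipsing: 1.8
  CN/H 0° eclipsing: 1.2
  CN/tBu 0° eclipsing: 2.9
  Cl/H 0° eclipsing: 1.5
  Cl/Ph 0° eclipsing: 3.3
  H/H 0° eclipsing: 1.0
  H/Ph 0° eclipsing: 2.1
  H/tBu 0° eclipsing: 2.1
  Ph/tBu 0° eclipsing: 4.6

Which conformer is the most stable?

B

A (eclipsed): H–H eclipsed, CN–Cl eclipsed, Ph–tBu eclipsed; 1.0 + 1.8 + 4.6 = 7.4 kcal/mol.
B (eclipsed): H–tBu eclipsed, CN–H eclipsed, Ph–Cl eclipsed; 2.1 + 1.2 + 3.3 = 6.6 kcal/mol.
B has the lowest total (6.6 kcal/mol).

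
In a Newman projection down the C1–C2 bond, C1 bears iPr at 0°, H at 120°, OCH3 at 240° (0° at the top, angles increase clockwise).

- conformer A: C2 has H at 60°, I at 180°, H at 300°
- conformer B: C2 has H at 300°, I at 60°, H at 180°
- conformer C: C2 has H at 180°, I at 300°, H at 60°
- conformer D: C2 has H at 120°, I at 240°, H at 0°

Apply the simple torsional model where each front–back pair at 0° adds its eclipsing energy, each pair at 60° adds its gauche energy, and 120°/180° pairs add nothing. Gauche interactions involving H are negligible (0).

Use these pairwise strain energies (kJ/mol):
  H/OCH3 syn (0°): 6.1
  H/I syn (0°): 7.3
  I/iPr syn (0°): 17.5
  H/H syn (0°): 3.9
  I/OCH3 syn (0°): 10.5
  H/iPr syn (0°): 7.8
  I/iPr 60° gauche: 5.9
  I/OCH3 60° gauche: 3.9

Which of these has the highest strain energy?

A (staggered): OCH3(240°)/I(180°) gauche 3.9 → 3.9 kJ/mol.
B (staggered): iPr(0°)/I(60°) gauche 5.9 → 5.9 kJ/mol.
C (staggered): iPr(0°)/I(300°) gauche 5.9; OCH3(240°)/I(300°) gauche 3.9 → 9.8 kJ/mol.
D (eclipsed): iPr(0°)/H(0°) eclipsed 7.8; H(120°)/H(120°) eclipsed 3.9; OCH3(240°)/I(240°) eclipsed 10.5 → 22.2 kJ/mol.
D has the highest total (22.2 kJ/mol).

D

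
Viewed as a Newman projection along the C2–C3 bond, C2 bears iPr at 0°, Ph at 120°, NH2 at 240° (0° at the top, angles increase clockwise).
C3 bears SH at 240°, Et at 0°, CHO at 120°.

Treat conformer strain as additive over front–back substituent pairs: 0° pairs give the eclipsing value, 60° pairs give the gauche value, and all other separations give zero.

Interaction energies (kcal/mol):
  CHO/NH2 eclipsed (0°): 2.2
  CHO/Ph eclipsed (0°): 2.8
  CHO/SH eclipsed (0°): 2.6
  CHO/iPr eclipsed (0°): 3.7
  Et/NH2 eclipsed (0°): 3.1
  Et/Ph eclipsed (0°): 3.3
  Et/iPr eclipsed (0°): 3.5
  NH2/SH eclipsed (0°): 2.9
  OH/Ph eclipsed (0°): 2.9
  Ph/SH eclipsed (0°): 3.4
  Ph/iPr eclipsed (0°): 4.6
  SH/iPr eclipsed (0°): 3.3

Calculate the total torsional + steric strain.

This conformer is eclipsed. iPr at 0° is eclipsed with Et at 0° (3.5); Ph at 120° is eclipsed with CHO at 120° (2.8); NH2 at 240° is eclipsed with SH at 240° (2.9). Total 9.2 kcal/mol.

9.2 kcal/mol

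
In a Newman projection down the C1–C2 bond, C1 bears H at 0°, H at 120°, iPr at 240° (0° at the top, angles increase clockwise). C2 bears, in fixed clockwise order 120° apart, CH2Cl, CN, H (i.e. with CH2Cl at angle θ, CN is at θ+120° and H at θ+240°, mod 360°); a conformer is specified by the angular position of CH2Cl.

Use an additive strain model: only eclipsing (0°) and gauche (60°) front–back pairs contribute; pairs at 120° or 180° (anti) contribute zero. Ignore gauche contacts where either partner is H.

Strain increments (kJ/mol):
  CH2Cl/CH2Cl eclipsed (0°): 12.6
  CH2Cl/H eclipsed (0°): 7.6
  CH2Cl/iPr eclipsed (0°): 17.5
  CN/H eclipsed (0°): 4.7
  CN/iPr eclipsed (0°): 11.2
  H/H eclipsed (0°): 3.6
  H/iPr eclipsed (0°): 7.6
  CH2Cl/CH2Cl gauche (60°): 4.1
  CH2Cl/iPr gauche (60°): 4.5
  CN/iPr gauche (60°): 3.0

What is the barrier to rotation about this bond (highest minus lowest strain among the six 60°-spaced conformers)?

22.8 kJ/mol

CH2Cl at 0° (eclipsed): H(0°)/CH2Cl(0°) eclipsed 7.6; H(120°)/CN(120°) eclipsed 4.7; iPr(240°)/H(240°) eclipsed 7.6 → 19.9 kJ/mol.
CH2Cl at 60° (staggered): iPr(240°)/CN(180°) gauche 3.0 → 3.0 kJ/mol.
CH2Cl at 120° (eclipsed): H(0°)/H(0°) eclipsed 3.6; H(120°)/CH2Cl(120°) eclipsed 7.6; iPr(240°)/CN(240°) eclipsed 11.2 → 22.4 kJ/mol.
CH2Cl at 180° (staggered): iPr(240°)/CH2Cl(180°) gauche 4.5; iPr(240°)/CN(300°) gauche 3.0 → 7.5 kJ/mol.
CH2Cl at 240° (eclipsed): H(0°)/CN(0°) eclipsed 4.7; H(120°)/H(120°) eclipsed 3.6; iPr(240°)/CH2Cl(240°) eclipsed 17.5 → 25.8 kJ/mol.
CH2Cl at 300° (staggered): iPr(240°)/CH2Cl(300°) gauche 4.5 → 4.5 kJ/mol.
Max at 240° (25.8 kJ/mol), min at 60° (3.0 kJ/mol); barrier = 22.8 kJ/mol.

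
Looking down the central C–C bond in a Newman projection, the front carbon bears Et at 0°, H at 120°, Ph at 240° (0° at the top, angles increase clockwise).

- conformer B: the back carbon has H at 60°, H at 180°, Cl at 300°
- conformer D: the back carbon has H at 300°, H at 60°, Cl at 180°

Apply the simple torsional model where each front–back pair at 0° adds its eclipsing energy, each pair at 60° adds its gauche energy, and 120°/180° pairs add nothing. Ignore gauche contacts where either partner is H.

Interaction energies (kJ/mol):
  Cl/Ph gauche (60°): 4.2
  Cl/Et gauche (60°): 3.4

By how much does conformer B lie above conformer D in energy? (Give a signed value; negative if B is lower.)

+3.4 kJ/mol

B (staggered): Et(0°)/Cl(300°) gauche 3.4; Ph(240°)/Cl(300°) gauche 4.2 → 7.6 kJ/mol.
D (staggered): Ph(240°)/Cl(180°) gauche 4.2 → 4.2 kJ/mol.
E(B) − E(D) = 7.6 − 4.2 = +3.4 kJ/mol.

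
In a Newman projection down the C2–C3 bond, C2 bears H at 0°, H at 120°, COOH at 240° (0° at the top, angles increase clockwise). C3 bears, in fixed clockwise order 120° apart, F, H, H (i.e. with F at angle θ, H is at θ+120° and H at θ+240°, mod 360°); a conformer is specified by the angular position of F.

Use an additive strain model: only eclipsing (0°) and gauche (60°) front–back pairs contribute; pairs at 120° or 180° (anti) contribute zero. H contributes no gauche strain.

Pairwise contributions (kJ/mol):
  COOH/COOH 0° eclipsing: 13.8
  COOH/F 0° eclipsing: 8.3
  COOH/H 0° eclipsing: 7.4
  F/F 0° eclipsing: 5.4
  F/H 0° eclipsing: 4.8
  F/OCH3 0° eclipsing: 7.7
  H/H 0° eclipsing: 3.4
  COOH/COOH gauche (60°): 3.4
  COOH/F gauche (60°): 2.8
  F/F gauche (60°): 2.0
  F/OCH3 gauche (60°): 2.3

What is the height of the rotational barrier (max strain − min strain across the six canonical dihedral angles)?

F at 0° (eclipsed): H(0°)/F(0°) eclipsed 4.8; H(120°)/H(120°) eclipsed 3.4; COOH(240°)/H(240°) eclipsed 7.4 → 15.6 kJ/mol.
F at 60° (staggered): no non-H gauche contacts → 0.0 kJ/mol.
F at 120° (eclipsed): H(0°)/H(0°) eclipsed 3.4; H(120°)/F(120°) eclipsed 4.8; COOH(240°)/H(240°) eclipsed 7.4 → 15.6 kJ/mol.
F at 180° (staggered): COOH(240°)/F(180°) gauche 2.8 → 2.8 kJ/mol.
F at 240° (eclipsed): H(0°)/H(0°) eclipsed 3.4; H(120°)/H(120°) eclipsed 3.4; COOH(240°)/F(240°) eclipsed 8.3 → 15.1 kJ/mol.
F at 300° (staggered): COOH(240°)/F(300°) gauche 2.8 → 2.8 kJ/mol.
Max at 0° (15.6 kJ/mol), min at 60° (0.0 kJ/mol); barrier = 15.6 kJ/mol.

15.6 kJ/mol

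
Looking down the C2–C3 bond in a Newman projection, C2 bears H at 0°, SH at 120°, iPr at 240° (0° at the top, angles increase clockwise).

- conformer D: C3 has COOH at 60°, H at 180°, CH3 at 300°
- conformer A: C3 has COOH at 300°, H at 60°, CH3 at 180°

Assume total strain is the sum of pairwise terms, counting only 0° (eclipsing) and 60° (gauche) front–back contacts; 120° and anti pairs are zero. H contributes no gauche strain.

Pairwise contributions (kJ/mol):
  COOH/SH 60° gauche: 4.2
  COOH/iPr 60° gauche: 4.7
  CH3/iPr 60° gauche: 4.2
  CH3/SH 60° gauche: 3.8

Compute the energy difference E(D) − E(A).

D (staggered): SH(120°)/COOH(60°) gauche 4.2; iPr(240°)/CH3(300°) gauche 4.2 → 8.4 kJ/mol.
A (staggered): SH(120°)/CH3(180°) gauche 3.8; iPr(240°)/COOH(300°) gauche 4.7; iPr(240°)/CH3(180°) gauche 4.2 → 12.7 kJ/mol.
E(D) − E(A) = 8.4 − 12.7 = -4.3 kJ/mol.

-4.3 kJ/mol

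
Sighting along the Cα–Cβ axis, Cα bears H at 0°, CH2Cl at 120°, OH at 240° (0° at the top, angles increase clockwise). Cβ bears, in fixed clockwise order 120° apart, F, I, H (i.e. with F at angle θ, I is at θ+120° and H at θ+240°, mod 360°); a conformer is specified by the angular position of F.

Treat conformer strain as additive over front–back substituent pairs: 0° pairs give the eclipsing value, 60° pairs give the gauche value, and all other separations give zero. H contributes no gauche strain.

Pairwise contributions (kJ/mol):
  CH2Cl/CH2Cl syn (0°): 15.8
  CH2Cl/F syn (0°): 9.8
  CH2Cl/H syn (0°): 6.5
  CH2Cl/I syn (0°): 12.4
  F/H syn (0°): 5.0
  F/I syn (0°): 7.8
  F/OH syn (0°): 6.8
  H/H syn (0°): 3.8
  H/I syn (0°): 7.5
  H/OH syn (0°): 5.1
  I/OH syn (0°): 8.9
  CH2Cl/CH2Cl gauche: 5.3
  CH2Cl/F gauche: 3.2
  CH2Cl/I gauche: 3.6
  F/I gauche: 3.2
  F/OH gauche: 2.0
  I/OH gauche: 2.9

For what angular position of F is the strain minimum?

300°

F at 0° (eclipsed): H(0°)/F(0°) eclipsed 5.0; CH2Cl(120°)/I(120°) eclipsed 12.4; OH(240°)/H(240°) eclipsed 5.1 → 22.5 kJ/mol.
F at 60° (staggered): CH2Cl(120°)/F(60°) gauche 3.2; CH2Cl(120°)/I(180°) gauche 3.6; OH(240°)/I(180°) gauche 2.9 → 9.7 kJ/mol.
F at 120° (eclipsed): H(0°)/H(0°) eclipsed 3.8; CH2Cl(120°)/F(120°) eclipsed 9.8; OH(240°)/I(240°) eclipsed 8.9 → 22.5 kJ/mol.
F at 180° (staggered): CH2Cl(120°)/F(180°) gauche 3.2; OH(240°)/F(180°) gauche 2.0; OH(240°)/I(300°) gauche 2.9 → 8.1 kJ/mol.
F at 240° (eclipsed): H(0°)/I(0°) eclipsed 7.5; CH2Cl(120°)/H(120°) eclipsed 6.5; OH(240°)/F(240°) eclipsed 6.8 → 20.8 kJ/mol.
F at 300° (staggered): CH2Cl(120°)/I(60°) gauche 3.6; OH(240°)/F(300°) gauche 2.0 → 5.6 kJ/mol.
The minimum (5.6 kJ/mol) occurs with F at 300°.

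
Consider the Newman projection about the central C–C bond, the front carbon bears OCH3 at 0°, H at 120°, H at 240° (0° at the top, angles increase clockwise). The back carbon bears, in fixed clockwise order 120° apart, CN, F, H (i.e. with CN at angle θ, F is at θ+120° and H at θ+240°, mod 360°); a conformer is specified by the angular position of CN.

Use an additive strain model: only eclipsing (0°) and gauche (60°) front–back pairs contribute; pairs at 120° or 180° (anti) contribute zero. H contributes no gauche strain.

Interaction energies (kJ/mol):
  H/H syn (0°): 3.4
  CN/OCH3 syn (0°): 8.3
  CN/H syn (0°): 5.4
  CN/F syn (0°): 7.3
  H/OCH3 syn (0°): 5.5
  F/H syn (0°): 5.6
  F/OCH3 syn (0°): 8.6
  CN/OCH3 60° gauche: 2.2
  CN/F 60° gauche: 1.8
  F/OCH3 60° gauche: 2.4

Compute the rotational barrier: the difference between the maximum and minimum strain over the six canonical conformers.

CN at 0° (eclipsed): OCH3(0°)/CN(0°) eclipsed 8.3; H(120°)/F(120°) eclipsed 5.6; H(240°)/H(240°) eclipsed 3.4 → 17.3 kJ/mol.
CN at 60° (staggered): OCH3(0°)/CN(60°) gauche 2.2 → 2.2 kJ/mol.
CN at 120° (eclipsed): OCH3(0°)/H(0°) eclipsed 5.5; H(120°)/CN(120°) eclipsed 5.4; H(240°)/F(240°) eclipsed 5.6 → 16.5 kJ/mol.
CN at 180° (staggered): OCH3(0°)/F(300°) gauche 2.4 → 2.4 kJ/mol.
CN at 240° (eclipsed): OCH3(0°)/F(0°) eclipsed 8.6; H(120°)/H(120°) eclipsed 3.4; H(240°)/CN(240°) eclipsed 5.4 → 17.4 kJ/mol.
CN at 300° (staggered): OCH3(0°)/CN(300°) gauche 2.2; OCH3(0°)/F(60°) gauche 2.4 → 4.6 kJ/mol.
Max at 240° (17.4 kJ/mol), min at 60° (2.2 kJ/mol); barrier = 15.2 kJ/mol.

15.2 kJ/mol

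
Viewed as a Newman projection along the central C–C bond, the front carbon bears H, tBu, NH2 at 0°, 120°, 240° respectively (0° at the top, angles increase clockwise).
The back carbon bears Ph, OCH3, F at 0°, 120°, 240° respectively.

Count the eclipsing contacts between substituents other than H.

2

Non-H eclipsing pairs: tBu(120°)/OCH3(120°); NH2(240°)/F(240°) — 2 interactions.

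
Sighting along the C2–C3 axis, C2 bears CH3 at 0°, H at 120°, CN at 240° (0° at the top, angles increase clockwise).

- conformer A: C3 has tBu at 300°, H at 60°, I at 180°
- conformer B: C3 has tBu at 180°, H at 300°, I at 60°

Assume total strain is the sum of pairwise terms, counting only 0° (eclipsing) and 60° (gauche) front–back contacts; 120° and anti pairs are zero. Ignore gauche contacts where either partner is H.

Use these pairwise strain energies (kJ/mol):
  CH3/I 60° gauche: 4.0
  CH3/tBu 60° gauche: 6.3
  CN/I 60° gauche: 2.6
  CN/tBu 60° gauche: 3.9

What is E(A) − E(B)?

A (staggered): CH3(0°)/tBu(300°) gauche 6.3; CN(240°)/tBu(300°) gauche 3.9; CN(240°)/I(180°) gauche 2.6 → 12.8 kJ/mol.
B (staggered): CH3(0°)/I(60°) gauche 4.0; CN(240°)/tBu(180°) gauche 3.9 → 7.9 kJ/mol.
E(A) − E(B) = 12.8 − 7.9 = +4.9 kJ/mol.

+4.9 kJ/mol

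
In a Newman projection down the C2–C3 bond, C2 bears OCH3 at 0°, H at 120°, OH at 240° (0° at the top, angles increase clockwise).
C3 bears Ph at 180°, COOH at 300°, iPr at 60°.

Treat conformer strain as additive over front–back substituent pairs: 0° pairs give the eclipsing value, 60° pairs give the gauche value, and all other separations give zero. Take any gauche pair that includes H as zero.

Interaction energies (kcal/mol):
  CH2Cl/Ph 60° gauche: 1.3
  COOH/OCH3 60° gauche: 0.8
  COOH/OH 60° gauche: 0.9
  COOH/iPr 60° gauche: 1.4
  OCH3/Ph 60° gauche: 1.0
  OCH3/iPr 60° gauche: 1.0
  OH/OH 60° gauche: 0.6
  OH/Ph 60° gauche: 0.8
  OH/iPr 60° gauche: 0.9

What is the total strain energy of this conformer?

3.5 kcal/mol

This conformer (staggered): OCH3(0°)/COOH(300°) gauche 0.8; OCH3(0°)/iPr(60°) gauche 1.0; OH(240°)/Ph(180°) gauche 0.8; OH(240°)/COOH(300°) gauche 0.9 → 3.5 kcal/mol.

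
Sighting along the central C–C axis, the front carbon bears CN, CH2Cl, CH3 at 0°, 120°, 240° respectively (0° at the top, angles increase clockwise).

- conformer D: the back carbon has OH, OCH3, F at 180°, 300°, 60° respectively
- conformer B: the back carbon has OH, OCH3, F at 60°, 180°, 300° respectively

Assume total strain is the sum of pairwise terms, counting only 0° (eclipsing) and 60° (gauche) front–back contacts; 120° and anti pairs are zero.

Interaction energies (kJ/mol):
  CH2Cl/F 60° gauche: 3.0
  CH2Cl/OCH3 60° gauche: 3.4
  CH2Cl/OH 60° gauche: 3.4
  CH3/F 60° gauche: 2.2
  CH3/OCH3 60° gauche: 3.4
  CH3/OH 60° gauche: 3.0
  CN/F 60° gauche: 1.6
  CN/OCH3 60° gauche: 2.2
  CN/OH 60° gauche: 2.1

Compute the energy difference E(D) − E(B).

+0.5 kJ/mol

D is staggered. CN at 0° is gauche with OCH3 at 300° (2.2); CN at 0° is gauche with F at 60° (1.6); CH2Cl at 120° is gauche with OH at 180° (3.4); CH2Cl at 120° is gauche with F at 60° (3.0); CH3 at 240° is gauche with OH at 180° (3.0); CH3 at 240° is gauche with OCH3 at 300° (3.4). Total 16.6 kJ/mol.
B is staggered. CN at 0° is gauche with OH at 60° (2.1); CN at 0° is gauche with F at 300° (1.6); CH2Cl at 120° is gauche with OH at 60° (3.4); CH2Cl at 120° is gauche with OCH3 at 180° (3.4); CH3 at 240° is gauche with OCH3 at 180° (3.4); CH3 at 240° is gauche with F at 300° (2.2). Total 16.1 kJ/mol.
E(D) − E(B) = 16.6 − 16.1 = +0.5 kJ/mol.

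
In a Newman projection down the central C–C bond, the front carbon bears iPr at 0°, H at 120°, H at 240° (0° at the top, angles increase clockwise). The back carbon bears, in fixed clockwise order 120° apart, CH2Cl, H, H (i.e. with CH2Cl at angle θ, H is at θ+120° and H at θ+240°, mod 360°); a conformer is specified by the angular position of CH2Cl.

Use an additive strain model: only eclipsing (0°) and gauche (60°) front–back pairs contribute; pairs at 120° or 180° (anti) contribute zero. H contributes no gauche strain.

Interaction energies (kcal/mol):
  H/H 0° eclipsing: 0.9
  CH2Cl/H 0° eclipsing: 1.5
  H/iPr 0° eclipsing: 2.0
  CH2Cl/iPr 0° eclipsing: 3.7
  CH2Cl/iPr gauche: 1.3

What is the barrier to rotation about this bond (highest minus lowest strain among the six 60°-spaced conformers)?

CH2Cl at 0° (eclipsed): iPr–CH2Cl eclipsed, H–H eclipsed, H–H eclipsed; 3.7 + 0.9 + 0.9 = 5.5 kcal/mol.
CH2Cl at 60° (staggered): iPr–CH2Cl gauche; 1.3 = 1.3 kcal/mol.
CH2Cl at 120° (eclipsed): iPr–H eclipsed, H–CH2Cl eclipsed, H–H eclipsed; 2.0 + 1.5 + 0.9 = 4.4 kcal/mol.
CH2Cl at 180° (staggered): no non-H gauche contacts → 0.0 kcal/mol.
CH2Cl at 240° (eclipsed): iPr–H eclipsed, H–H eclipsed, H–CH2Cl eclipsed; 2.0 + 0.9 + 1.5 = 4.4 kcal/mol.
CH2Cl at 300° (staggered): iPr–CH2Cl gauche; 1.3 = 1.3 kcal/mol.
Max at 0° (5.5 kcal/mol), min at 180° (0.0 kcal/mol); barrier = 5.5 kcal/mol.

5.5 kcal/mol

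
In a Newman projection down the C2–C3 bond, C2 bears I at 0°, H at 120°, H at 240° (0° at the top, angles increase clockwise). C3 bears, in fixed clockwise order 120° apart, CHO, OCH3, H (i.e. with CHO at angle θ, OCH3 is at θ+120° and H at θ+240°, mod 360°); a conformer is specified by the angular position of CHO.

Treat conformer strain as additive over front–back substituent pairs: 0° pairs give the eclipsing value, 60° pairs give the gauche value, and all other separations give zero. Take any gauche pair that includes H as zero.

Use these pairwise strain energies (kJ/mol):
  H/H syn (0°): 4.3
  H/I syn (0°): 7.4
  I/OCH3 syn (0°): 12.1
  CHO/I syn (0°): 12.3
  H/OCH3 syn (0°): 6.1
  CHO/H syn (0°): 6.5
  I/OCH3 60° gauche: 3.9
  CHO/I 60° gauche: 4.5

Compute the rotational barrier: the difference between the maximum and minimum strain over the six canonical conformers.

19.0 kJ/mol

CHO at 0° (eclipsed): I(0°)/CHO(0°) eclipsed 12.3; H(120°)/OCH3(120°) eclipsed 6.1; H(240°)/H(240°) eclipsed 4.3 → 22.7 kJ/mol.
CHO at 60° (staggered): I(0°)/CHO(60°) gauche 4.5 → 4.5 kJ/mol.
CHO at 120° (eclipsed): I(0°)/H(0°) eclipsed 7.4; H(120°)/CHO(120°) eclipsed 6.5; H(240°)/OCH3(240°) eclipsed 6.1 → 20.0 kJ/mol.
CHO at 180° (staggered): I(0°)/OCH3(300°) gauche 3.9 → 3.9 kJ/mol.
CHO at 240° (eclipsed): I(0°)/OCH3(0°) eclipsed 12.1; H(120°)/H(120°) eclipsed 4.3; H(240°)/CHO(240°) eclipsed 6.5 → 22.9 kJ/mol.
CHO at 300° (staggered): I(0°)/CHO(300°) gauche 4.5; I(0°)/OCH3(60°) gauche 3.9 → 8.4 kJ/mol.
Max at 240° (22.9 kJ/mol), min at 180° (3.9 kJ/mol); barrier = 19.0 kJ/mol.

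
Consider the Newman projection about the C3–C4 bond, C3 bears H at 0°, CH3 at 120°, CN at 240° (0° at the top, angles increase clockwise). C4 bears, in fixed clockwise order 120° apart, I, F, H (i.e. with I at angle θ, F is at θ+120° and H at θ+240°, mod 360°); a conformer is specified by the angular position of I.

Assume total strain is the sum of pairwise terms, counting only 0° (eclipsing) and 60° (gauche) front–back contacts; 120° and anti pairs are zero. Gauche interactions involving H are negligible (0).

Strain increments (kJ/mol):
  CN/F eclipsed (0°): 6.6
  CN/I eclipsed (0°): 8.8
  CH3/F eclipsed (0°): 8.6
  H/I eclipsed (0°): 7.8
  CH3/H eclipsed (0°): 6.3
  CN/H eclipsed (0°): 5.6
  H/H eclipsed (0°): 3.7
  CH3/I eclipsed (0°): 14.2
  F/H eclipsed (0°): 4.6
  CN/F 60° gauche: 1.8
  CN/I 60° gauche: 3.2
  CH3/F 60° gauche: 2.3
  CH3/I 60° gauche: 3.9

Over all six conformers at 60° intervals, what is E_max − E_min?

19.0 kJ/mol

I at 0° (eclipsed): H(0°)/I(0°) eclipsed 7.8; CH3(120°)/F(120°) eclipsed 8.6; CN(240°)/H(240°) eclipsed 5.6 → 22.0 kJ/mol.
I at 60° (staggered): CH3(120°)/I(60°) gauche 3.9; CH3(120°)/F(180°) gauche 2.3; CN(240°)/F(180°) gauche 1.8 → 8.0 kJ/mol.
I at 120° (eclipsed): H(0°)/H(0°) eclipsed 3.7; CH3(120°)/I(120°) eclipsed 14.2; CN(240°)/F(240°) eclipsed 6.6 → 24.5 kJ/mol.
I at 180° (staggered): CH3(120°)/I(180°) gauche 3.9; CN(240°)/I(180°) gauche 3.2; CN(240°)/F(300°) gauche 1.8 → 8.9 kJ/mol.
I at 240° (eclipsed): H(0°)/F(0°) eclipsed 4.6; CH3(120°)/H(120°) eclipsed 6.3; CN(240°)/I(240°) eclipsed 8.8 → 19.7 kJ/mol.
I at 300° (staggered): CH3(120°)/F(60°) gauche 2.3; CN(240°)/I(300°) gauche 3.2 → 5.5 kJ/mol.
Max at 120° (24.5 kJ/mol), min at 300° (5.5 kJ/mol); barrier = 19.0 kJ/mol.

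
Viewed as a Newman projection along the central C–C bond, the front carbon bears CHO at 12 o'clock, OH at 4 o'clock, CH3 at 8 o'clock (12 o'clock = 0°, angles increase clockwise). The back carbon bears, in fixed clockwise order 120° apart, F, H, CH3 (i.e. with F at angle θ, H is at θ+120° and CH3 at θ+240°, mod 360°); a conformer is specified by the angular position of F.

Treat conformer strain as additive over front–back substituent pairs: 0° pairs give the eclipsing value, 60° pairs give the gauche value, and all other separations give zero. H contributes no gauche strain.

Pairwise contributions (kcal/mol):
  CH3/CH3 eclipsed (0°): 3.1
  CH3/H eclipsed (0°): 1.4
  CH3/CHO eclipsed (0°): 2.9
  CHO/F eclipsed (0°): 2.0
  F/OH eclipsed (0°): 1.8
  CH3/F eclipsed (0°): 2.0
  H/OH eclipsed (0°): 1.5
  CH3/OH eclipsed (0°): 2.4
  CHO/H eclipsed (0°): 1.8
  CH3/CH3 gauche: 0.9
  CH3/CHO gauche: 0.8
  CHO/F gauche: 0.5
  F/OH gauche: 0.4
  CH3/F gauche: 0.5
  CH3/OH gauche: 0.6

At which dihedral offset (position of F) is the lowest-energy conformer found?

180°

F at 0° is eclipsed. CHO at 0° is eclipsed with F at 0° (2.0); OH at 120° is eclipsed with H at 120° (1.5); CH3 at 240° is eclipsed with CH3 at 240° (3.1). Total 6.6 kcal/mol.
F at 60° is staggered. CHO at 0° is gauche with F at 60° (0.5); CHO at 0° is gauche with CH3 at 300° (0.8); OH at 120° is gauche with F at 60° (0.4); CH3 at 240° is gauche with CH3 at 300° (0.9). Total 2.6 kcal/mol.
F at 120° is eclipsed. CHO at 0° is eclipsed with CH3 at 0° (2.9); OH at 120° is eclipsed with F at 120° (1.8); CH3 at 240° is eclipsed with H at 240° (1.4). Total 6.1 kcal/mol.
F at 180° is staggered. CHO at 0° is gauche with CH3 at 60° (0.8); OH at 120° is gauche with F at 180° (0.4); OH at 120° is gauche with CH3 at 60° (0.6); CH3 at 240° is gauche with F at 180° (0.5). Total 2.3 kcal/mol.
F at 240° is eclipsed. CHO at 0° is eclipsed with H at 0° (1.8); OH at 120° is eclipsed with CH3 at 120° (2.4); CH3 at 240° is eclipsed with F at 240° (2.0). Total 6.2 kcal/mol.
F at 300° is staggered. CHO at 0° is gauche with F at 300° (0.5); OH at 120° is gauche with CH3 at 180° (0.6); CH3 at 240° is gauche with F at 300° (0.5); CH3 at 240° is gauche with CH3 at 180° (0.9). Total 2.5 kcal/mol.
The minimum (2.3 kcal/mol) occurs with F at 180°.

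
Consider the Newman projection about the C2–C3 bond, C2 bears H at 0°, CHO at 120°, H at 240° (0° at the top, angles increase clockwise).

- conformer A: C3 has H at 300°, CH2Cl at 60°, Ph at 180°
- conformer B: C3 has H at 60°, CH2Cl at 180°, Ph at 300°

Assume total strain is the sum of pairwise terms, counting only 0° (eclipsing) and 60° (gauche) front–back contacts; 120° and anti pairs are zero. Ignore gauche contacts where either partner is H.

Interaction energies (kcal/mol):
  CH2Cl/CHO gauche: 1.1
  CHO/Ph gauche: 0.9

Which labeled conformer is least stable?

A is staggered. CHO at 120° is gauche with CH2Cl at 60° (1.1); CHO at 120° is gauche with Ph at 180° (0.9). Total 2.0 kcal/mol.
B is staggered. CHO at 120° is gauche with CH2Cl at 180° (1.1). Total 1.1 kcal/mol.
A has the highest total (2.0 kcal/mol).

A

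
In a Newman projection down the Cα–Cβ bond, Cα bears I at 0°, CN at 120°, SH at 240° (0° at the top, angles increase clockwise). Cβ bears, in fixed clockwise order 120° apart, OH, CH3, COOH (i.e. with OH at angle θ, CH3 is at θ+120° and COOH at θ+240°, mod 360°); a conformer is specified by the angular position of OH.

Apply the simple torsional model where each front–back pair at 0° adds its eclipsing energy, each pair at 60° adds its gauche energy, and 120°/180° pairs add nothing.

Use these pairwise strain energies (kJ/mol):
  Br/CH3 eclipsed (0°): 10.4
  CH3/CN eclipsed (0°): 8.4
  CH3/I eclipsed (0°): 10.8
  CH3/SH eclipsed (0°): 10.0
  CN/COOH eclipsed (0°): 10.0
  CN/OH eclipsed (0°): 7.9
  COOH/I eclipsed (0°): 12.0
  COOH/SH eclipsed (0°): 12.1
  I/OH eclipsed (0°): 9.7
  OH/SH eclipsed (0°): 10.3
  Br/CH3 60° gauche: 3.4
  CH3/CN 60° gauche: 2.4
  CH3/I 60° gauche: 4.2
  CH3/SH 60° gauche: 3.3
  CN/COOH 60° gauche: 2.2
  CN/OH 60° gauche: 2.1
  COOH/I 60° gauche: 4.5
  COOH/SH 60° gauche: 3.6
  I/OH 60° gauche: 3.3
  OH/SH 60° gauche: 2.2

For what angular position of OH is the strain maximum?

240°

OH at 0° (eclipsed): I(0°)/OH(0°) eclipsed 9.7; CN(120°)/CH3(120°) eclipsed 8.4; SH(240°)/COOH(240°) eclipsed 12.1 → 30.2 kJ/mol.
OH at 60° (staggered): I(0°)/OH(60°) gauche 3.3; I(0°)/COOH(300°) gauche 4.5; CN(120°)/OH(60°) gauche 2.1; CN(120°)/CH3(180°) gauche 2.4; SH(240°)/CH3(180°) gauche 3.3; SH(240°)/COOH(300°) gauche 3.6 → 19.2 kJ/mol.
OH at 120° (eclipsed): I(0°)/COOH(0°) eclipsed 12.0; CN(120°)/OH(120°) eclipsed 7.9; SH(240°)/CH3(240°) eclipsed 10.0 → 29.9 kJ/mol.
OH at 180° (staggered): I(0°)/CH3(300°) gauche 4.2; I(0°)/COOH(60°) gauche 4.5; CN(120°)/OH(180°) gauche 2.1; CN(120°)/COOH(60°) gauche 2.2; SH(240°)/OH(180°) gauche 2.2; SH(240°)/CH3(300°) gauche 3.3 → 18.5 kJ/mol.
OH at 240° (eclipsed): I(0°)/CH3(0°) eclipsed 10.8; CN(120°)/COOH(120°) eclipsed 10.0; SH(240°)/OH(240°) eclipsed 10.3 → 31.1 kJ/mol.
OH at 300° (staggered): I(0°)/OH(300°) gauche 3.3; I(0°)/CH3(60°) gauche 4.2; CN(120°)/CH3(60°) gauche 2.4; CN(120°)/COOH(180°) gauche 2.2; SH(240°)/OH(300°) gauche 2.2; SH(240°)/COOH(180°) gauche 3.6 → 17.9 kJ/mol.
The maximum (31.1 kJ/mol) occurs with OH at 240°.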